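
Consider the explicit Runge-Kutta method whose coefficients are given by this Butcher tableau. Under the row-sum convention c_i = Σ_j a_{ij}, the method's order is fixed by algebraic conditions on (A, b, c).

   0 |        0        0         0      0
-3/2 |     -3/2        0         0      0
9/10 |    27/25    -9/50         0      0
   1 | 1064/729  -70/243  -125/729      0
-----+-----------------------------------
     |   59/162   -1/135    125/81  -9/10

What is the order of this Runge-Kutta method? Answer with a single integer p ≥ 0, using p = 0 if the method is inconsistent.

b = (59/162, -1/135, 125/81, -9/10)
c = (0, -3/2, 9/10, 1)
Ac = (0, 0, 27/100, 5/18)
Σ b_i: 59/162·1 + (-1/135)·1 + 125/81·1 + (-9/10)·1 = 1 ✓
b·c: (-1/135)·(-3/2) + 125/81·9/10 + (-9/10)·1 = 1/2 ✓
b·c²: (-1/135)·9/4 + 125/81·81/100 + (-9/10)·1 = 1/3 ✓
b·Ac: 125/81·27/100 + (-9/10)·5/18 = 1/6 ✓
b·c³: (-1/135)·(-27/8) + 125/81·729/1000 + (-9/10)·1 = 1/4 ✓
b·(c∘Ac): 125/81·243/1000 + (-9/10)·5/18 = 1/8 ✓
b·Ac²: 125/81·(-81/200) + (-9/10)·(-85/108) = 1/12 ✓
b·A²c: (-9/10)·(-5/108) = 1/24 ✓; 4 stages ⇒ order 4.

4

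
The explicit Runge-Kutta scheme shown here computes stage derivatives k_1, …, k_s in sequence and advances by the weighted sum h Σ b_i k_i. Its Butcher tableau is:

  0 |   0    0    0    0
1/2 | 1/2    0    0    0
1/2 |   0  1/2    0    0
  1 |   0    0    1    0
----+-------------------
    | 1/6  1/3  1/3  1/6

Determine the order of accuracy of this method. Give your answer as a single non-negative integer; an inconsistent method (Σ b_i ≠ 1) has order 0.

4

b = (1/6, 1/3, 1/3, 1/6)
c = (0, 1/2, 1/2, 1)
Ac = (0, 0, 1/4, 1/2)
Σ b_i: 1/6·1 + 1/3·1 + 1/3·1 + 1/6·1 = 1 ✓
b·c: 1/3·1/2 + 1/3·1/2 + 1/6·1 = 1/2 ✓
b·c²: 1/3·1/4 + 1/3·1/4 + 1/6·1 = 1/3 ✓
b·Ac: 1/3·1/4 + 1/6·1/2 = 1/6 ✓
b·c³: 1/3·1/8 + 1/3·1/8 + 1/6·1 = 1/4 ✓
b·(c∘Ac): 1/3·1/8 + 1/6·1/2 = 1/8 ✓
b·Ac²: 1/3·1/8 + 1/6·1/4 = 1/12 ✓
b·A²c: 1/6·1/4 = 1/24 ✓; 4 stages ⇒ order 4.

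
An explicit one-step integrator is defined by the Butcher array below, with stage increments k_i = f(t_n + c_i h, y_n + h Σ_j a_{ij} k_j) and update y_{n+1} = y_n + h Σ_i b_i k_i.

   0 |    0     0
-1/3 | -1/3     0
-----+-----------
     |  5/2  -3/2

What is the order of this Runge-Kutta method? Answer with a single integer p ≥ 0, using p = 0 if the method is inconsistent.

2

b = (5/2, -3/2)
c = (0, -1/3)
Σ b_i: 5/2·1 + (-3/2)·1 = 1 ✓
b·c: (-3/2)·(-1/3) = 1/2 ✓; 2 stages ⇒ order 2.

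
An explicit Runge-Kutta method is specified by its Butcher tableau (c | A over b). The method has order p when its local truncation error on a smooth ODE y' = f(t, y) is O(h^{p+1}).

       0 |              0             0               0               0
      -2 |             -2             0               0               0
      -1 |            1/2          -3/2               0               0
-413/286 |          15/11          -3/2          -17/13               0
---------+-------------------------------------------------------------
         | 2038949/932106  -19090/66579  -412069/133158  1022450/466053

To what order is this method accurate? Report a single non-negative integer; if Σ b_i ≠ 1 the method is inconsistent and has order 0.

b = (2038949/932106, -19090/66579, -412069/133158, 1022450/466053)
c = (0, -2, -1, -413/286)
Ac = (0, 0, 3, 56/13)
Σ b_i: 2038949/932106·1 + (-19090/66579)·1 + (-412069/133158)·1 + 1022450/466053·1 = 1 ✓
b·c: (-19090/66579)·(-2) + (-412069/133158)·(-1) + 1022450/466053·(-413/286) = 1/2 ✓
b·c²: (-19090/66579)·4 + (-412069/133158)·1 + 1022450/466053·170569/81796 = 1/3 ✓
b·Ac: (-412069/133158)·3 + 1022450/466053·56/13 = 1/6 ✓
b·c³: (-19090/66579)·(-8) + (-412069/133158)·(-1) + 1022450/466053·(-70444997/23393656) = -15460567/12694396 ≠ 1/4 ⇒ order 3.
b·(c∘Ac): (-412069/133158)·(-3) + 1022450/466053·(-11564/1859) = -580993/133158 ≠ 1/8
b·Ac²: (-412069/133158)·(-6) + 1022450/466053·(-95/13) = 1181699/466053 ≠ 1/12
b·A²c: 1022450/466053·(-51/13) = -1337050/155351 ≠ 1/24

3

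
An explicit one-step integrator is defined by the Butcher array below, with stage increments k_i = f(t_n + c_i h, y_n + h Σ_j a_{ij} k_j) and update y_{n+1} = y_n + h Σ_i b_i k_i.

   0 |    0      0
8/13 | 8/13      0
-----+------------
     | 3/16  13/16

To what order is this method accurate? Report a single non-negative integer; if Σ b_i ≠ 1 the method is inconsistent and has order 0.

2

b = (3/16, 13/16)
c = (0, 8/13)
Σ b_i: 3/16·1 + 13/16·1 = 1 ✓
b·c: 13/16·8/13 = 1/2 ✓; 2 stages ⇒ order 2.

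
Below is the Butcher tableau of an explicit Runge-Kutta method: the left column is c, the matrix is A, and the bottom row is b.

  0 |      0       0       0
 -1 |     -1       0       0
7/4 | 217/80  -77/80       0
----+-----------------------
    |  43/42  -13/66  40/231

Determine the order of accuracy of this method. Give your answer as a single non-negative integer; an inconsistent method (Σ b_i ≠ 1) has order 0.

3

b = (43/42, -13/66, 40/231)
c = (0, -1, 7/4)
Ac = (0, 0, 77/80)
Σ b_i: 43/42·1 + (-13/66)·1 + 40/231·1 = 1 ✓
b·c: (-13/66)·(-1) + 40/231·7/4 = 1/2 ✓
b·c²: (-13/66)·1 + 40/231·49/16 = 1/3 ✓
b·Ac: 40/231·77/80 = 1/6 ✓; 3 stages ⇒ order 3.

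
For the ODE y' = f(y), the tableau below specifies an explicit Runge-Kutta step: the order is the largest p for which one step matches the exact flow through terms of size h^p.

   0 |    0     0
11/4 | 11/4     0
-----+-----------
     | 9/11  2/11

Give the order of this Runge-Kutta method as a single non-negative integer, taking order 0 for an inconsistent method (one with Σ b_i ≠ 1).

b = (9/11, 2/11)
c = (0, 11/4)
Σ b_i: 9/11·1 + 2/11·1 = 1 ✓
b·c: 2/11·11/4 = 1/2 ✓; 2 stages ⇒ order 2.

2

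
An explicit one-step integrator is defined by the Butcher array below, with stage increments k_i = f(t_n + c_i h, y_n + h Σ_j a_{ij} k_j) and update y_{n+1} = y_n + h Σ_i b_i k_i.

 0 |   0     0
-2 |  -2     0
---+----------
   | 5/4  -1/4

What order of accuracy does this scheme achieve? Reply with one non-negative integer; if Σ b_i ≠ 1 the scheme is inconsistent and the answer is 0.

2

b = (5/4, -1/4)
c = (0, -2)
Σ b_i: 5/4·1 + (-1/4)·1 = 1 ✓
b·c: (-1/4)·(-2) = 1/2 ✓; 2 stages ⇒ order 2.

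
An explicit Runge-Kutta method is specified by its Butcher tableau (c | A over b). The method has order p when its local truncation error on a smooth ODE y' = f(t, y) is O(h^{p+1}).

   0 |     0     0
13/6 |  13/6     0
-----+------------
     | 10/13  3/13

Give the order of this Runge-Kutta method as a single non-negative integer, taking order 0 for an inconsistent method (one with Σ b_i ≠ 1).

b = (10/13, 3/13)
c = (0, 13/6)
Σ b_i: 10/13·1 + 3/13·1 = 1 ✓
b·c: 3/13·13/6 = 1/2 ✓; 2 stages ⇒ order 2.

2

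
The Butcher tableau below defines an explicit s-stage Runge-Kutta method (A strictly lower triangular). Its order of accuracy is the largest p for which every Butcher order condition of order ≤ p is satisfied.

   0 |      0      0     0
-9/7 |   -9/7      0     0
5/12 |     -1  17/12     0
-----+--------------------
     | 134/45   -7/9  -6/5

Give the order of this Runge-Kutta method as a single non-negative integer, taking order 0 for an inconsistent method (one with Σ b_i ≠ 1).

b = (134/45, -7/9, -6/5)
c = (0, -9/7, 5/12)
Ac = (0, 0, -51/28)
Σ b_i: 134/45·1 + (-7/9)·1 + (-6/5)·1 = 1 ✓
b·c: (-7/9)·(-9/7) + (-6/5)·5/12 = 1/2 ✓
b·c²: (-7/9)·81/49 + (-6/5)·25/144 = -251/168 ≠ 1/3 ⇒ order 2.
b·Ac: (-6/5)·(-51/28) = 153/70 ≠ 1/6

2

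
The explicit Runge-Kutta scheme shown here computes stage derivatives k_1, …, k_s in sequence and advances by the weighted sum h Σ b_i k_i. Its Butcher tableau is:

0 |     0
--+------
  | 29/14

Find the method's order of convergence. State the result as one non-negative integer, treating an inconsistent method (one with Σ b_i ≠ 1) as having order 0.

b = (29/14)
c = (0)
Σ b_i: 29/14·1 = 29/14 ≠ 1 ⇒ order 0.

0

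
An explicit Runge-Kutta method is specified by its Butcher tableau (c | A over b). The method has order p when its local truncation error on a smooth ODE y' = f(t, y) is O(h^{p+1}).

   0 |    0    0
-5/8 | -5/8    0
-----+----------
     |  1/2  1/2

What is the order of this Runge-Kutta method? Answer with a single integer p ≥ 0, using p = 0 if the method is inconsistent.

1

b = (1/2, 1/2)
c = (0, -5/8)
Σ b_i: 1/2·1 + 1/2·1 = 1 ✓
b·c: 1/2·(-5/8) = -5/16 ≠ 1/2 ⇒ order 1.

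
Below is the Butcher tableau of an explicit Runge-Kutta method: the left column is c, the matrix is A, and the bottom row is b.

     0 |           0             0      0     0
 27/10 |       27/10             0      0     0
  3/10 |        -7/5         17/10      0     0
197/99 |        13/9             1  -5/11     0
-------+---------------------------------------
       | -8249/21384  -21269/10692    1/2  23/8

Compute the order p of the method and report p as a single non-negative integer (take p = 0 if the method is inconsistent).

2

b = (-8249/21384, -21269/10692, 1/2, 23/8)
c = (0, 27/10, 3/10, 197/99)
Ac = (0, 0, 459/100, 141/55)
Σ b_i: (-8249/21384)·1 + (-21269/10692)·1 + 1/2·1 + 23/8·1 = 1 ✓
b·c: (-21269/10692)·27/10 + 1/2·3/10 + 23/8·197/99 = 1/2 ✓
b·c²: (-21269/10692)·729/100 + 1/2·9/100 + 23/8·38809/9801 = -12045269/3920400 ≠ 1/3 ⇒ order 2.
b·Ac: 1/2·459/100 + 23/8·141/55 = 2658/275 ≠ 1/6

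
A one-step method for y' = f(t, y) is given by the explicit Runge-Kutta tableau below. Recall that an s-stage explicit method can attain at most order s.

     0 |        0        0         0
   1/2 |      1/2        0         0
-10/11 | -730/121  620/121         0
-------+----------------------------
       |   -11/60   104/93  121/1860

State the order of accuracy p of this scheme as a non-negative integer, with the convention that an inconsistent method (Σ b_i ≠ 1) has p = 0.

3

b = (-11/60, 104/93, 121/1860)
c = (0, 1/2, -10/11)
Ac = (0, 0, 310/121)
Σ b_i: (-11/60)·1 + 104/93·1 + 121/1860·1 = 1 ✓
b·c: 104/93·1/2 + 121/1860·(-10/11) = 1/2 ✓
b·c²: 104/93·1/4 + 121/1860·100/121 = 1/3 ✓
b·Ac: 121/1860·310/121 = 1/6 ✓; 3 stages ⇒ order 3.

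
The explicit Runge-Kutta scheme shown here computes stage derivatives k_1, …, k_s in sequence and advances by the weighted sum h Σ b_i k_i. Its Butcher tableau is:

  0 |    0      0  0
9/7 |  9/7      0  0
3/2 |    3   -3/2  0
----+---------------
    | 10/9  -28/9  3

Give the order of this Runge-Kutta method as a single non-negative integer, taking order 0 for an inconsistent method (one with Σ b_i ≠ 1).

2

b = (10/9, -28/9, 3)
c = (0, 9/7, 3/2)
Ac = (0, 0, -27/14)
Σ b_i: 10/9·1 + (-28/9)·1 + 3·1 = 1 ✓
b·c: (-28/9)·9/7 + 3·3/2 = 1/2 ✓
b·c²: (-28/9)·81/49 + 3·9/4 = 45/28 ≠ 1/3 ⇒ order 2.
b·Ac: 3·(-27/14) = -81/14 ≠ 1/6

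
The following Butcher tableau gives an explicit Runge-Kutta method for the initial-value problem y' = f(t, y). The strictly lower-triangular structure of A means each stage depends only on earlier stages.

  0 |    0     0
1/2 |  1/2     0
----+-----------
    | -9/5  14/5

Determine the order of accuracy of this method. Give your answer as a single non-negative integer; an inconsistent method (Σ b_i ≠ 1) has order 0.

b = (-9/5, 14/5)
c = (0, 1/2)
Σ b_i: (-9/5)·1 + 14/5·1 = 1 ✓
b·c: 14/5·1/2 = 7/5 ≠ 1/2 ⇒ order 1.

1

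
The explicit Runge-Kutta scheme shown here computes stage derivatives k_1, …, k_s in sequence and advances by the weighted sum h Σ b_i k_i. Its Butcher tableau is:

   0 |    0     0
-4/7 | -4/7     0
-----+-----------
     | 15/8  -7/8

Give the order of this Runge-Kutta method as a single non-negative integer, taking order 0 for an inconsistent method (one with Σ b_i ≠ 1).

2

b = (15/8, -7/8)
c = (0, -4/7)
Σ b_i: 15/8·1 + (-7/8)·1 = 1 ✓
b·c: (-7/8)·(-4/7) = 1/2 ✓; 2 stages ⇒ order 2.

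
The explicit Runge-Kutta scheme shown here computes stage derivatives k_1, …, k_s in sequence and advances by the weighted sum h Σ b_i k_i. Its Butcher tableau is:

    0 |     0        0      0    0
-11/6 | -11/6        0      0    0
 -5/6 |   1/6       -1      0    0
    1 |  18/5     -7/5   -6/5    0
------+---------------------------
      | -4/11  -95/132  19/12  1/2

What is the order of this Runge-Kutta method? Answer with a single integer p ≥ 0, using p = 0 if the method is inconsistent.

b = (-4/11, -95/132, 19/12, 1/2)
c = (0, -11/6, -5/6, 1)
Ac = (0, 0, 11/6, 107/30)
Σ b_i: (-4/11)·1 + (-95/132)·1 + 19/12·1 + 1/2·1 = 1 ✓
b·c: (-95/132)·(-11/6) + 19/12·(-5/6) + 1/2·1 = 1/2 ✓
b·c²: (-95/132)·121/36 + 19/12·25/36 + 1/2·1 = -59/72 ≠ 1/3 ⇒ order 2.
b·Ac: 19/12·11/6 + 1/2·107/30 = 1687/360 ≠ 1/6

2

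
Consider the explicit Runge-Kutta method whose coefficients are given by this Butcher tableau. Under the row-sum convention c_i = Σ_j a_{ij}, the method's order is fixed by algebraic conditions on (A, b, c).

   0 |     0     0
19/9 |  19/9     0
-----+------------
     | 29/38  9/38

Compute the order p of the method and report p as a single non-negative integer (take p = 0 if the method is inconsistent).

b = (29/38, 9/38)
c = (0, 19/9)
Σ b_i: 29/38·1 + 9/38·1 = 1 ✓
b·c: 9/38·19/9 = 1/2 ✓; 2 stages ⇒ order 2.

2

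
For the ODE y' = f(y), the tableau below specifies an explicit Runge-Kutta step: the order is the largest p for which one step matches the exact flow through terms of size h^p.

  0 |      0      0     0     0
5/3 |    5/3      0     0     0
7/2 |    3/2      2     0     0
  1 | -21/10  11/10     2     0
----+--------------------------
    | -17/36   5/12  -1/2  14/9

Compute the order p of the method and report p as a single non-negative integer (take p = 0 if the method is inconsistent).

2

b = (-17/36, 5/12, -1/2, 14/9)
c = (0, 5/3, 7/2, 1)
Ac = (0, 0, 10/3, 53/6)
Σ b_i: (-17/36)·1 + 5/12·1 + (-1/2)·1 + 14/9·1 = 1 ✓
b·c: 5/12·5/3 + (-1/2)·7/2 + 14/9·1 = 1/2 ✓
b·c²: 5/12·25/9 + (-1/2)·49/4 + 14/9·1 = -737/216 ≠ 1/3 ⇒ order 2.
b·Ac: (-1/2)·10/3 + 14/9·53/6 = 326/27 ≠ 1/6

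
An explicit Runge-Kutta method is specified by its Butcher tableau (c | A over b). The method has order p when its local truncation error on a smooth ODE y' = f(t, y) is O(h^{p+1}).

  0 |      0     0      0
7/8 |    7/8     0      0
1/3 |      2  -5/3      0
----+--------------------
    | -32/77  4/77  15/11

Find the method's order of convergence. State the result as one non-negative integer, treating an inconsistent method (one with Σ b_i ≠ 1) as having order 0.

2

b = (-32/77, 4/77, 15/11)
c = (0, 7/8, 1/3)
Ac = (0, 0, -35/24)
Σ b_i: (-32/77)·1 + 4/77·1 + 15/11·1 = 1 ✓
b·c: 4/77·7/8 + 15/11·1/3 = 1/2 ✓
b·c²: 4/77·49/64 + 15/11·1/9 = 101/528 ≠ 1/3 ⇒ order 2.
b·Ac: 15/11·(-35/24) = -175/88 ≠ 1/6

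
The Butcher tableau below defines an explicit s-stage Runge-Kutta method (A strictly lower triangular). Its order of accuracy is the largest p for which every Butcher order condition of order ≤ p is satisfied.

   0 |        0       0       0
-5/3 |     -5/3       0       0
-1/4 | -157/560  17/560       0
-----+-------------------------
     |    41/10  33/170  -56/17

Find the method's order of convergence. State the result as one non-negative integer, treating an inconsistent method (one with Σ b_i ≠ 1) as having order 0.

b = (41/10, 33/170, -56/17)
c = (0, -5/3, -1/4)
Ac = (0, 0, -17/336)
Σ b_i: 41/10·1 + 33/170·1 + (-56/17)·1 = 1 ✓
b·c: 33/170·(-5/3) + (-56/17)·(-1/4) = 1/2 ✓
b·c²: 33/170·25/9 + (-56/17)·1/16 = 1/3 ✓
b·Ac: (-56/17)·(-17/336) = 1/6 ✓; 3 stages ⇒ order 3.

3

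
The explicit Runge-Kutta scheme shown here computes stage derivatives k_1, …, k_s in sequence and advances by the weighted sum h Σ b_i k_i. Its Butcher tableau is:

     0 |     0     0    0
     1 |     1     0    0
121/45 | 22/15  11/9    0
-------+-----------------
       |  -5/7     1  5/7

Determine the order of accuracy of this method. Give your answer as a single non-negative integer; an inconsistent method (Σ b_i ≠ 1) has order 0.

b = (-5/7, 1, 5/7)
c = (0, 1, 121/45)
Ac = (0, 0, 11/9)
Σ b_i: (-5/7)·1 + 1·1 + 5/7·1 = 1 ✓
b·c: 1·1 + 5/7·121/45 = 184/63 ≠ 1/2 ⇒ order 1.

1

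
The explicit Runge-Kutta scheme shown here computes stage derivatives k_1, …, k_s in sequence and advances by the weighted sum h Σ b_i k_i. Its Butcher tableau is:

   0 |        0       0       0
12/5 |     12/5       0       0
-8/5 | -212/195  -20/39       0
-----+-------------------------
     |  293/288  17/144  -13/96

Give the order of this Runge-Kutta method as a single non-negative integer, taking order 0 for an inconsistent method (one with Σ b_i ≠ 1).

b = (293/288, 17/144, -13/96)
c = (0, 12/5, -8/5)
Ac = (0, 0, -16/13)
Σ b_i: 293/288·1 + 17/144·1 + (-13/96)·1 = 1 ✓
b·c: 17/144·12/5 + (-13/96)·(-8/5) = 1/2 ✓
b·c²: 17/144·144/25 + (-13/96)·64/25 = 1/3 ✓
b·Ac: (-13/96)·(-16/13) = 1/6 ✓; 3 stages ⇒ order 3.

3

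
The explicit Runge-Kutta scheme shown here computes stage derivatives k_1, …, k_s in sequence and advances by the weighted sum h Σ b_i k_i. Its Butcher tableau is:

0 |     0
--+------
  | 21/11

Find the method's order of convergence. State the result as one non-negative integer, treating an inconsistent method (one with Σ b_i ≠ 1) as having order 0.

b = (21/11)
c = (0)
Σ b_i: 21/11·1 = 21/11 ≠ 1 ⇒ order 0.

0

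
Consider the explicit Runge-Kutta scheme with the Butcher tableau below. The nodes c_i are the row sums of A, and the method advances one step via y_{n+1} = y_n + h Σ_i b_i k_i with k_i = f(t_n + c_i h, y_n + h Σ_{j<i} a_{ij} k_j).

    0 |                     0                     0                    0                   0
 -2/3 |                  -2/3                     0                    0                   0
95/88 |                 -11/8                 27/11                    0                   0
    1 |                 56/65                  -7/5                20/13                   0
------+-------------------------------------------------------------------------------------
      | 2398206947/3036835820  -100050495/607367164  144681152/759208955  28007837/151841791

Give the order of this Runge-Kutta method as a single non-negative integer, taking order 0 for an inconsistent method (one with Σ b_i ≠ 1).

b = (2398206947/3036835820, -100050495/607367164, 144681152/759208955, 28007837/151841791)
c = (0, -2/3, 95/88, 1)
Ac = (0, 0, -18/11, 11129/4290)
Σ b_i: 2398206947/3036835820·1 + (-100050495/607367164)·1 + 144681152/759208955·1 + 28007837/151841791·1 = 1 ✓
b·c: (-100050495/607367164)·(-2/3) + 144681152/759208955·95/88 + 28007837/151841791·1 = 1/2 ✓
b·c²: (-100050495/607367164)·4/9 + 144681152/759208955·9025/7744 + 28007837/151841791·1 = 1/3 ✓
b·Ac: 144681152/759208955·(-18/11) + 28007837/151841791·11129/4290 = 1/6 ✓
b·c³: (-100050495/607367164)·(-8/27) + 144681152/759208955·857375/681472 + 28007837/151841791·1 = 56884842769/120258698472 ≠ 1/4 ⇒ order 3.
b·(c∘Ac): 144681152/759208955·(-855/484) + 28007837/151841791·11129/4290 = 646214171/4555253730 ≠ 1/8
b·Ac²: 144681152/759208955·12/11 + 28007837/151841791·1325921/1132560 = 101940518359/240517396944 ≠ 1/12
b·A²c: 28007837/151841791·(-360/143) = -70509240/151841791 ≠ 1/24

3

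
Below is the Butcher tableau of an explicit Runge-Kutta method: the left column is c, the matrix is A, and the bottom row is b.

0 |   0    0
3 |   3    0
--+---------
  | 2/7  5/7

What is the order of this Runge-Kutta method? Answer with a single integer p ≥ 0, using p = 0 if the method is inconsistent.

1

b = (2/7, 5/7)
c = (0, 3)
Σ b_i: 2/7·1 + 5/7·1 = 1 ✓
b·c: 5/7·3 = 15/7 ≠ 1/2 ⇒ order 1.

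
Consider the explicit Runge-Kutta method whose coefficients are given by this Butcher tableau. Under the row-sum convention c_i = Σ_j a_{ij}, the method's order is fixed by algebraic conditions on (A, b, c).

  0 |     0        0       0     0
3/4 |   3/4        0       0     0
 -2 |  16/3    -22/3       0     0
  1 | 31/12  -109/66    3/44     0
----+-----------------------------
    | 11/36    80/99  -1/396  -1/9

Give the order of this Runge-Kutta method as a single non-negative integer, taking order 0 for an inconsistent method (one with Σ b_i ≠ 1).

4

b = (11/36, 80/99, -1/396, -1/9)
c = (0, 3/4, -2, 1)
Ac = (0, 0, -11/2, -11/8)
Σ b_i: 11/36·1 + 80/99·1 + (-1/396)·1 + (-1/9)·1 = 1 ✓
b·c: 80/99·3/4 + (-1/396)·(-2) + (-1/9)·1 = 1/2 ✓
b·c²: 80/99·9/16 + (-1/396)·4 + (-1/9)·1 = 1/3 ✓
b·Ac: (-1/396)·(-11/2) + (-1/9)·(-11/8) = 1/6 ✓
b·c³: 80/99·27/64 + (-1/396)·(-8) + (-1/9)·1 = 1/4 ✓
b·(c∘Ac): (-1/396)·11 + (-1/9)·(-11/8) = 1/8 ✓
b·Ac²: (-1/396)·(-33/8) + (-1/9)·(-21/32) = 1/12 ✓
b·A²c: (-1/9)·(-3/8) = 1/24 ✓; 4 stages ⇒ order 4.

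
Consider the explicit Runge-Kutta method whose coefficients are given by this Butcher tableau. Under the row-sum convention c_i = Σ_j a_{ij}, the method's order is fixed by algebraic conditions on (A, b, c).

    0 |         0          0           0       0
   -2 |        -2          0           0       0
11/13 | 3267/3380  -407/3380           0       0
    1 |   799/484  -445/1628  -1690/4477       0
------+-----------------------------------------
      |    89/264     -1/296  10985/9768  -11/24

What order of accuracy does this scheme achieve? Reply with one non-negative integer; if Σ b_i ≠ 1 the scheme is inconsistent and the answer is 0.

b = (89/264, -1/296, 10985/9768, -11/24)
c = (0, -2, 11/13, 1)
Ac = (0, 0, 407/1690, 5/22)
Σ b_i: 89/264·1 + (-1/296)·1 + 10985/9768·1 + (-11/24)·1 = 1 ✓
b·c: (-1/296)·(-2) + 10985/9768·11/13 + (-11/24)·1 = 1/2 ✓
b·c²: (-1/296)·4 + 10985/9768·121/169 + (-11/24)·1 = 1/3 ✓
b·Ac: 10985/9768·407/1690 + (-11/24)·5/22 = 1/6 ✓
b·c³: (-1/296)·(-8) + 10985/9768·1331/2197 + (-11/24)·1 = 1/4 ✓
b·(c∘Ac): 10985/9768·4477/21970 + (-11/24)·5/22 = 1/8 ✓
b·Ac²: 10985/9768·(-407/845) + (-11/24)·(-15/11) = 1/12 ✓
b·A²c: (-11/24)·(-1/11) = 1/24 ✓; 4 stages ⇒ order 4.

4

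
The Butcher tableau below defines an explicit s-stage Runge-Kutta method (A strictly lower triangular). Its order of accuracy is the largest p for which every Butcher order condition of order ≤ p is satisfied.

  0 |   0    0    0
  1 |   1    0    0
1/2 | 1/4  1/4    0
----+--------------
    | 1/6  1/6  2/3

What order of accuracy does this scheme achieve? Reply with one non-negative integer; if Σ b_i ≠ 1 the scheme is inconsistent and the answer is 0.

3

b = (1/6, 1/6, 2/3)
c = (0, 1, 1/2)
Ac = (0, 0, 1/4)
Σ b_i: 1/6·1 + 1/6·1 + 2/3·1 = 1 ✓
b·c: 1/6·1 + 2/3·1/2 = 1/2 ✓
b·c²: 1/6·1 + 2/3·1/4 = 1/3 ✓
b·Ac: 2/3·1/4 = 1/6 ✓; 3 stages ⇒ order 3.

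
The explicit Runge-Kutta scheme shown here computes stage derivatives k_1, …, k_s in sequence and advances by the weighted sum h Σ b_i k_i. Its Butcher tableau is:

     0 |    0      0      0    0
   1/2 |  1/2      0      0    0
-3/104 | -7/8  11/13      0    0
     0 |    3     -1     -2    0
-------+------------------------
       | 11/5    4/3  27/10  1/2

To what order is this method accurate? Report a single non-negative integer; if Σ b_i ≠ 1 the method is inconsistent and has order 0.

0

b = (11/5, 4/3, 27/10, 1/2)
c = (0, 1/2, -3/104, 0)
Ac = (0, 0, 11/26, -23/52)
Σ b_i: 11/5·1 + 4/3·1 + 27/10·1 + 1/2·1 = 101/15 ≠ 1 ⇒ order 0.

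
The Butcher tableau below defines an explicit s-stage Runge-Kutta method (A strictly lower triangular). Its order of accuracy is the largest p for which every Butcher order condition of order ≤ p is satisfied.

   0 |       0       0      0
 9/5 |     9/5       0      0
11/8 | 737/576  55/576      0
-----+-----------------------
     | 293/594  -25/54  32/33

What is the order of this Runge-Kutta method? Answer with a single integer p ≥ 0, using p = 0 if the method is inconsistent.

b = (293/594, -25/54, 32/33)
c = (0, 9/5, 11/8)
Ac = (0, 0, 11/64)
Σ b_i: 293/594·1 + (-25/54)·1 + 32/33·1 = 1 ✓
b·c: (-25/54)·9/5 + 32/33·11/8 = 1/2 ✓
b·c²: (-25/54)·81/25 + 32/33·121/64 = 1/3 ✓
b·Ac: 32/33·11/64 = 1/6 ✓; 3 stages ⇒ order 3.

3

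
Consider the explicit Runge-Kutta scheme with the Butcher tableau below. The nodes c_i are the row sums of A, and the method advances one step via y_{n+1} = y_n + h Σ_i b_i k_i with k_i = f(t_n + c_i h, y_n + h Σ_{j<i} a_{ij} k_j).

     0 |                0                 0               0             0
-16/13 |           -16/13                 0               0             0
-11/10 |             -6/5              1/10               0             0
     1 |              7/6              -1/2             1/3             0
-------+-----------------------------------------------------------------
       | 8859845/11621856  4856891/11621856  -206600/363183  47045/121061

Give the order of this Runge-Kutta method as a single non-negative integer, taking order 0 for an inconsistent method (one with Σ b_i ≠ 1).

b = (8859845/11621856, 4856891/11621856, -206600/363183, 47045/121061)
c = (0, -16/13, -11/10, 1)
Ac = (0, 0, -8/65, 97/390)
Σ b_i: 8859845/11621856·1 + 4856891/11621856·1 + (-206600/363183)·1 + 47045/121061·1 = 1 ✓
b·c: 4856891/11621856·(-16/13) + (-206600/363183)·(-11/10) + 47045/121061·1 = 1/2 ✓
b·c²: 4856891/11621856·256/169 + (-206600/363183)·121/100 + 47045/121061·1 = 1/3 ✓
b·Ac: (-206600/363183)·(-8/65) + 47045/121061·97/390 = 1/6 ✓
b·c³: 4856891/11621856·(-4096/2197) + (-206600/363183)·(-1331/1000) + 47045/121061·1 = 2884938/7868965 ≠ 1/4 ⇒ order 3.
b·(c∘Ac): (-206600/363183)·44/325 + 47045/121061·97/390 = 185441/9442758 ≠ 1/8
b·Ac²: (-206600/363183)·128/845 + 47045/121061·(-17951/50700) = -7043081/31475860 ≠ 1/12
b·A²c: 47045/121061·(-8/195) = -75272/4721379 ≠ 1/24

3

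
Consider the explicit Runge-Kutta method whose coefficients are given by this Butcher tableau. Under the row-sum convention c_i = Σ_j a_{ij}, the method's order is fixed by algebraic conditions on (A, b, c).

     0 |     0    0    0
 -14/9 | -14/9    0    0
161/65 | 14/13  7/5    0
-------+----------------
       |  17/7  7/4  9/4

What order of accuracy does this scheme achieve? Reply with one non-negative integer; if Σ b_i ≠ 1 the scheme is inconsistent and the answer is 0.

b = (17/7, 7/4, 9/4)
c = (0, -14/9, 161/65)
Ac = (0, 0, -98/45)
Σ b_i: 17/7·1 + 7/4·1 + 9/4·1 = 45/7 ≠ 1 ⇒ order 0.

0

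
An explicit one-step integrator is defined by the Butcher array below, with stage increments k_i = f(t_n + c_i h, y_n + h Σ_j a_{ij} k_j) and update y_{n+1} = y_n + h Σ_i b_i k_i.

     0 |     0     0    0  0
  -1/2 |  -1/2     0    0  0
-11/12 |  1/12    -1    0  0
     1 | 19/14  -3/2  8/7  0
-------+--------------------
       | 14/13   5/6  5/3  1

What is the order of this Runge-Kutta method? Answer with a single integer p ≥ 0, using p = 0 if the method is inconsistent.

0

b = (14/13, 5/6, 5/3, 1)
c = (0, -1/2, -11/12, 1)
Ac = (0, 0, 1/2, -25/84)
Σ b_i: 14/13·1 + 5/6·1 + 5/3·1 + 1·1 = 119/26 ≠ 1 ⇒ order 0.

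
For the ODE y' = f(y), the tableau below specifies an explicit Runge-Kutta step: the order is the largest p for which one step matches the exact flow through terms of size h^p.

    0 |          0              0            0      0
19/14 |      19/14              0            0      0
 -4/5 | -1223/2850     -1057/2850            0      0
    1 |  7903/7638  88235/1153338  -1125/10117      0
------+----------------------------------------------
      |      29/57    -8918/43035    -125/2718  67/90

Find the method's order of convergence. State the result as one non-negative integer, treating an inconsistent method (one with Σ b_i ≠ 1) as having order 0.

b = (29/57, -8918/43035, -125/2718, 67/90)
c = (0, 19/14, -4/5, 1)
Ac = (0, 0, -151/300, 155/804)
Σ b_i: 29/57·1 + (-8918/43035)·1 + (-125/2718)·1 + 67/90·1 = 1 ✓
b·c: (-8918/43035)·19/14 + (-125/2718)·(-4/5) + 67/90·1 = 1/2 ✓
b·c²: (-8918/43035)·361/196 + (-125/2718)·16/25 + 67/90·1 = 1/3 ✓
b·Ac: (-125/2718)·(-151/300) + 67/90·155/804 = 1/6 ✓
b·c³: (-8918/43035)·6859/2744 + (-125/2718)·(-64/125) + 67/90·1 = 1/4 ✓
b·(c∘Ac): (-125/2718)·151/375 + 67/90·155/804 = 1/8 ✓
b·Ac²: (-125/2718)·(-2869/4200) + 67/90·785/11256 = 1/12 ✓
b·A²c: 67/90·15/268 = 1/24 ✓; 4 stages ⇒ order 4.

4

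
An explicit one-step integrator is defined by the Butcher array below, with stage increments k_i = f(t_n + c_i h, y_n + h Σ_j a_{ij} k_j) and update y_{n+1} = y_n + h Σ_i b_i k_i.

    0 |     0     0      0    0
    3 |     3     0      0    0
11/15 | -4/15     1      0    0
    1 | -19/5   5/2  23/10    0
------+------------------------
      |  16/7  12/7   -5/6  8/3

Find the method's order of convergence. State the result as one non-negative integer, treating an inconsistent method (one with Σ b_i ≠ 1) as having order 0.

0

b = (16/7, 12/7, -5/6, 8/3)
c = (0, 3, 11/15, 1)
Ac = (0, 0, 3, 689/75)
Σ b_i: 16/7·1 + 12/7·1 + (-5/6)·1 + 8/3·1 = 35/6 ≠ 1 ⇒ order 0.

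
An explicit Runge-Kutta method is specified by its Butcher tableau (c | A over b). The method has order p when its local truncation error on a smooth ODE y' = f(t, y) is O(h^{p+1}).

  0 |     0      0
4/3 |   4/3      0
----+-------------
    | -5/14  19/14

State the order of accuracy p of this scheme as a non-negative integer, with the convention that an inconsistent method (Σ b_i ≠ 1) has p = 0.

b = (-5/14, 19/14)
c = (0, 4/3)
Σ b_i: (-5/14)·1 + 19/14·1 = 1 ✓
b·c: 19/14·4/3 = 38/21 ≠ 1/2 ⇒ order 1.

1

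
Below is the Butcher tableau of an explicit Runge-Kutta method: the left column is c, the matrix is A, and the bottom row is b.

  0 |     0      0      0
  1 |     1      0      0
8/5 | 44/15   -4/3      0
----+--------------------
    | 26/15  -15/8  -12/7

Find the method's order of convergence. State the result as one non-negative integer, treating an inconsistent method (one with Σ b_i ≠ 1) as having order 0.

b = (26/15, -15/8, -12/7)
c = (0, 1, 8/5)
Ac = (0, 0, -4/3)
Σ b_i: 26/15·1 + (-15/8)·1 + (-12/7)·1 = -1559/840 ≠ 1 ⇒ order 0.

0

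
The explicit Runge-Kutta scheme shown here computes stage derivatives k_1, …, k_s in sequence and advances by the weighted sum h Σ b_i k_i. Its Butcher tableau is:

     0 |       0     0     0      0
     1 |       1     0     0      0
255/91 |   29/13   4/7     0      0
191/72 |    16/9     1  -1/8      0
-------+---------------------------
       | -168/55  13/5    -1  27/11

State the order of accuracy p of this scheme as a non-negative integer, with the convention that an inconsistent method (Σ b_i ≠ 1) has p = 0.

b = (-168/55, 13/5, -1, 27/11)
c = (0, 1, 255/91, 191/72)
Ac = (0, 0, 4/7, 473/728)
Σ b_i: (-168/55)·1 + 13/5·1 + (-1)·1 + 27/11·1 = 1 ✓
b·c: 13/5·1 + (-1)·255/91 + 27/11·191/72 = 252619/40040 ≠ 1/2 ⇒ order 1.

1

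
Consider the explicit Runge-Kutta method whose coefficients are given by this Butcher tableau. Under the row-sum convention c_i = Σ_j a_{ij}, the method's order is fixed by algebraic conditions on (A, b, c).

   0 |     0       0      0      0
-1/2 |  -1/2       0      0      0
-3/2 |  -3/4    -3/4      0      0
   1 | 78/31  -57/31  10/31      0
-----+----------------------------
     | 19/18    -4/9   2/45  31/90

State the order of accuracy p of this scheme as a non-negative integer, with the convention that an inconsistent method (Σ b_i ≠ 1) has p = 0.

b = (19/18, -4/9, 2/45, 31/90)
c = (0, -1/2, -3/2, 1)
Ac = (0, 0, 3/8, 27/62)
Σ b_i: 19/18·1 + (-4/9)·1 + 2/45·1 + 31/90·1 = 1 ✓
b·c: (-4/9)·(-1/2) + 2/45·(-3/2) + 31/90·1 = 1/2 ✓
b·c²: (-4/9)·1/4 + 2/45·9/4 + 31/90·1 = 1/3 ✓
b·Ac: 2/45·3/8 + 31/90·27/62 = 1/6 ✓
b·c³: (-4/9)·(-1/8) + 2/45·(-27/8) + 31/90·1 = 1/4 ✓
b·(c∘Ac): 2/45·(-9/16) + 31/90·27/62 = 1/8 ✓
b·Ac²: 2/45·(-3/16) + 31/90·33/124 = 1/12 ✓
b·A²c: 31/90·15/124 = 1/24 ✓; 4 stages ⇒ order 4.

4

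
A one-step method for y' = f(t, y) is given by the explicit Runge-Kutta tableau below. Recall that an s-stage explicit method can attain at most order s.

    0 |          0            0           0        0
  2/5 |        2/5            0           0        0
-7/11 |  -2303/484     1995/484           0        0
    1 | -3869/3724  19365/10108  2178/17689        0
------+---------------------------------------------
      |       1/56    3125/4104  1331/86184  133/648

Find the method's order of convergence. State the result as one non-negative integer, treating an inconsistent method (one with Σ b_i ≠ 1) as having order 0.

4

b = (1/56, 3125/4104, 1331/86184, 133/648)
c = (0, 2/5, -7/11, 1)
Ac = (0, 0, 399/242, 183/266)
Σ b_i: 1/56·1 + 3125/4104·1 + 1331/86184·1 + 133/648·1 = 1 ✓
b·c: 3125/4104·2/5 + 1331/86184·(-7/11) + 133/648·1 = 1/2 ✓
b·c²: 3125/4104·4/25 + 1331/86184·49/121 + 133/648·1 = 1/3 ✓
b·Ac: 1331/86184·399/242 + 133/648·183/266 = 1/6 ✓
b·c³: 3125/4104·8/125 + 1331/86184·(-343/1331) + 133/648·1 = 1/4 ✓
b·(c∘Ac): 1331/86184·(-2793/2662) + 133/648·183/266 = 1/8 ✓
b·Ac²: 1331/86184·399/605 + 133/648·237/665 = 1/12 ✓
b·A²c: 133/648·27/133 = 1/24 ✓; 4 stages ⇒ order 4.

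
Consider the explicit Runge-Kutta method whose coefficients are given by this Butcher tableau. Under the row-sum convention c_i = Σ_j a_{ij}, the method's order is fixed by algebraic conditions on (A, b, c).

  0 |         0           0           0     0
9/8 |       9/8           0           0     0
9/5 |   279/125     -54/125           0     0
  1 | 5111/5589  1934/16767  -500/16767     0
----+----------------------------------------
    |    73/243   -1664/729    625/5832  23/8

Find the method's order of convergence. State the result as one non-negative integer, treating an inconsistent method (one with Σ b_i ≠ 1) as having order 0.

b = (73/243, -1664/729, 625/5832, 23/8)
c = (0, 9/8, 9/5, 1)
Ac = (0, 0, -243/500, 7/92)
Σ b_i: 73/243·1 + (-1664/729)·1 + 625/5832·1 + 23/8·1 = 1 ✓
b·c: (-1664/729)·9/8 + 625/5832·9/5 + 23/8·1 = 1/2 ✓
b·c²: (-1664/729)·81/64 + 625/5832·81/25 + 23/8·1 = 1/3 ✓
b·Ac: 625/5832·(-243/500) + 23/8·7/92 = 1/6 ✓
b·c³: (-1664/729)·729/512 + 625/5832·729/125 + 23/8·1 = 1/4 ✓
b·(c∘Ac): 625/5832·(-2187/2500) + 23/8·7/92 = 1/8 ✓
b·Ac²: 625/5832·(-2187/4000) + 23/8·109/2208 = 1/12 ✓
b·A²c: 23/8·1/69 = 1/24 ✓; 4 stages ⇒ order 4.

4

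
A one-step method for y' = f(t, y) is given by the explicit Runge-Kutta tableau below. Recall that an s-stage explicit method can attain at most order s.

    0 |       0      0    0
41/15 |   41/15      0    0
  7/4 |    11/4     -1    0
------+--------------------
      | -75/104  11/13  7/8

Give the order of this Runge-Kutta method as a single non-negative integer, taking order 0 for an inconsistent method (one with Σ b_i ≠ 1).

1

b = (-75/104, 11/13, 7/8)
c = (0, 41/15, 7/4)
Ac = (0, 0, -41/15)
Σ b_i: (-75/104)·1 + 11/13·1 + 7/8·1 = 1 ✓
b·c: 11/13·41/15 + 7/8·7/4 = 23987/6240 ≠ 1/2 ⇒ order 1.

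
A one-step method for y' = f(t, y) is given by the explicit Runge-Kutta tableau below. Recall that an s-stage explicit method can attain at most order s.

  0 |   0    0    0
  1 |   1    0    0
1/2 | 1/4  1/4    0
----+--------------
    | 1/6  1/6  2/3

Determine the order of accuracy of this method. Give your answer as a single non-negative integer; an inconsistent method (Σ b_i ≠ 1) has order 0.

b = (1/6, 1/6, 2/3)
c = (0, 1, 1/2)
Ac = (0, 0, 1/4)
Σ b_i: 1/6·1 + 1/6·1 + 2/3·1 = 1 ✓
b·c: 1/6·1 + 2/3·1/2 = 1/2 ✓
b·c²: 1/6·1 + 2/3·1/4 = 1/3 ✓
b·Ac: 2/3·1/4 = 1/6 ✓; 3 stages ⇒ order 3.

3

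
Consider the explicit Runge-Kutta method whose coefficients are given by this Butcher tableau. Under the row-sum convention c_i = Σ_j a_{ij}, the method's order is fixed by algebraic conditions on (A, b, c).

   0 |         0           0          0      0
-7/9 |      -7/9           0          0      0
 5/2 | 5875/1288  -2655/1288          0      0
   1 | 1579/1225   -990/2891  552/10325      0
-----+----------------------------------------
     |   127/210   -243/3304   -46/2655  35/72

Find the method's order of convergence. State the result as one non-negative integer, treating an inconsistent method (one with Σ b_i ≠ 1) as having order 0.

4

b = (127/210, -243/3304, -46/2655, 35/72)
c = (0, -7/9, 5/2, 1)
Ac = (0, 0, 295/184, 2/5)
Σ b_i: 127/210·1 + (-243/3304)·1 + (-46/2655)·1 + 35/72·1 = 1 ✓
b·c: (-243/3304)·(-7/9) + (-46/2655)·5/2 + 35/72·1 = 1/2 ✓
b·c²: (-243/3304)·49/81 + (-46/2655)·25/4 + 35/72·1 = 1/3 ✓
b·Ac: (-46/2655)·295/184 + 35/72·2/5 = 1/6 ✓
b·c³: (-243/3304)·(-343/729) + (-46/2655)·125/8 + 35/72·1 = 1/4 ✓
b·(c∘Ac): (-46/2655)·1475/368 + 35/72·2/5 = 1/8 ✓
b·Ac²: (-46/2655)·(-2065/1656) + 35/72·8/63 = 1/12 ✓
b·A²c: 35/72·3/35 = 1/24 ✓; 4 stages ⇒ order 4.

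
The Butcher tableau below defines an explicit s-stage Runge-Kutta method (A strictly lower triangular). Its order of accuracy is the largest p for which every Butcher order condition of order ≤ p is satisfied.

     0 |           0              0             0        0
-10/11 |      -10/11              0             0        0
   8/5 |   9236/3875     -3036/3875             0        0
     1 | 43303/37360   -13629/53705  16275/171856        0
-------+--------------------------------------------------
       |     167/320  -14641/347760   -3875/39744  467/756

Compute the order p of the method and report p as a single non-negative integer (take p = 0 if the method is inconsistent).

b = (167/320, -14641/347760, -3875/39744, 467/756)
c = (0, -10/11, 8/5, 1)
Ac = (0, 0, 552/775, 357/934)
Σ b_i: 167/320·1 + (-14641/347760)·1 + (-3875/39744)·1 + 467/756·1 = 1 ✓
b·c: (-14641/347760)·(-10/11) + (-3875/39744)·8/5 + 467/756·1 = 1/2 ✓
b·c²: (-14641/347760)·100/121 + (-3875/39744)·64/25 + 467/756·1 = 1/3 ✓
b·Ac: (-3875/39744)·552/775 + 467/756·357/934 = 1/6 ✓
b·c³: (-14641/347760)·(-1000/1331) + (-3875/39744)·512/125 + 467/756·1 = 1/4 ✓
b·(c∘Ac): (-3875/39744)·4416/3875 + 467/756·357/934 = 1/8 ✓
b·Ac²: (-3875/39744)·(-1104/1705) + 467/756·168/5137 = 1/12 ✓
b·A²c: 467/756·63/934 = 1/24 ✓; 4 stages ⇒ order 4.

4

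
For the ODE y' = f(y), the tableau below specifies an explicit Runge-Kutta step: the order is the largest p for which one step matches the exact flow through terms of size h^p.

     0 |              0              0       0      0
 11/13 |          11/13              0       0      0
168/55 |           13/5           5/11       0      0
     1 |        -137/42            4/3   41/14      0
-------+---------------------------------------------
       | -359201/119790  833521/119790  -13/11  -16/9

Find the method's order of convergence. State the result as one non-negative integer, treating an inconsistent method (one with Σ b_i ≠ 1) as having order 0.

b = (-359201/119790, 833521/119790, -13/11, -16/9)
c = (0, 11/13, 168/55, 1)
Ac = (0, 0, 5/13, 21608/2145)
Σ b_i: (-359201/119790)·1 + 833521/119790·1 + (-13/11)·1 + (-16/9)·1 = 1 ✓
b·c: 833521/119790·11/13 + (-13/11)·168/55 + (-16/9)·1 = 1/2 ✓
b·c²: 833521/119790·121/169 + (-13/11)·28224/3025 + (-16/9)·1 = -60909023/7786350 ≠ 1/3 ⇒ order 2.
b·Ac: (-13/11)·5/13 + (-16/9)·21608/2145 = -354503/19305 ≠ 1/6

2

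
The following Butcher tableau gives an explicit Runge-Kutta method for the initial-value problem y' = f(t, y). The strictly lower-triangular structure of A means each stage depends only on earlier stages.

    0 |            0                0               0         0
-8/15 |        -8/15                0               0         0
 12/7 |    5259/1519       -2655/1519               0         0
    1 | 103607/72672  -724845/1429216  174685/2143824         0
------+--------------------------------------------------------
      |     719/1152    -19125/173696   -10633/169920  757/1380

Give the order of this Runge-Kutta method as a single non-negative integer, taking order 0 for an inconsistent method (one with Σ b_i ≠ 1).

b = (719/1152, -19125/173696, -10633/169920, 757/1380)
c = (0, -8/15, 12/7, 1)
Ac = (0, 0, 1416/1519, 621/1514)
Σ b_i: 719/1152·1 + (-19125/173696)·1 + (-10633/169920)·1 + 757/1380·1 = 1 ✓
b·c: (-19125/173696)·(-8/15) + (-10633/169920)·12/7 + 757/1380·1 = 1/2 ✓
b·c²: (-19125/173696)·64/225 + (-10633/169920)·144/49 + 757/1380·1 = 1/3 ✓
b·Ac: (-10633/169920)·1416/1519 + 757/1380·621/1514 = 1/6 ✓
b·c³: (-19125/173696)·(-512/3375) + (-10633/169920)·1728/343 + 757/1380·1 = 1/4 ✓
b·(c∘Ac): (-10633/169920)·16992/10633 + 757/1380·621/1514 = 1/8 ✓
b·Ac²: (-10633/169920)·(-3776/7595) + 757/1380·1081/11355 = 1/12 ✓
b·A²c: 757/1380·115/1514 = 1/24 ✓; 4 stages ⇒ order 4.

4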